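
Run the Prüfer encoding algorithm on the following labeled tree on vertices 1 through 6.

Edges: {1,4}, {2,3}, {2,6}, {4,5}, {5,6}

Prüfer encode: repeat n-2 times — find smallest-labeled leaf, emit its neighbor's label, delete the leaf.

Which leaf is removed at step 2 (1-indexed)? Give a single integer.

Answer: 3

Derivation:
Step 1: current leaves = {1,3}. Remove leaf 1 (neighbor: 4).
Step 2: current leaves = {3,4}. Remove leaf 3 (neighbor: 2).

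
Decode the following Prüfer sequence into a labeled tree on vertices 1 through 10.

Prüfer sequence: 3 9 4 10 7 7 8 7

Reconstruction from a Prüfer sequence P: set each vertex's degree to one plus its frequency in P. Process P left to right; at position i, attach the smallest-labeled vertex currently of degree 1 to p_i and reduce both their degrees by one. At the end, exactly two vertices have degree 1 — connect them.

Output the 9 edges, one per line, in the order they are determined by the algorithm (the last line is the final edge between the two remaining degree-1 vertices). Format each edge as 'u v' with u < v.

Answer: 1 3
2 9
3 4
4 10
5 7
6 7
8 9
7 8
7 10

Derivation:
Initial degrees: {1:1, 2:1, 3:2, 4:2, 5:1, 6:1, 7:4, 8:2, 9:2, 10:2}
Step 1: smallest deg-1 vertex = 1, p_1 = 3. Add edge {1,3}. Now deg[1]=0, deg[3]=1.
Step 2: smallest deg-1 vertex = 2, p_2 = 9. Add edge {2,9}. Now deg[2]=0, deg[9]=1.
Step 3: smallest deg-1 vertex = 3, p_3 = 4. Add edge {3,4}. Now deg[3]=0, deg[4]=1.
Step 4: smallest deg-1 vertex = 4, p_4 = 10. Add edge {4,10}. Now deg[4]=0, deg[10]=1.
Step 5: smallest deg-1 vertex = 5, p_5 = 7. Add edge {5,7}. Now deg[5]=0, deg[7]=3.
Step 6: smallest deg-1 vertex = 6, p_6 = 7. Add edge {6,7}. Now deg[6]=0, deg[7]=2.
Step 7: smallest deg-1 vertex = 9, p_7 = 8. Add edge {8,9}. Now deg[9]=0, deg[8]=1.
Step 8: smallest deg-1 vertex = 8, p_8 = 7. Add edge {7,8}. Now deg[8]=0, deg[7]=1.
Final: two remaining deg-1 vertices are 7, 10. Add edge {7,10}.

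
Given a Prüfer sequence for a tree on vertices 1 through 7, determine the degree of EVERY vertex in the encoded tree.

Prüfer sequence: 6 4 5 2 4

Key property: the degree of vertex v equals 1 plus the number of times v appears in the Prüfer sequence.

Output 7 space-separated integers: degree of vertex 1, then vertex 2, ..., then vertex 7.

Answer: 1 2 1 3 2 2 1

Derivation:
p_1 = 6: count[6] becomes 1
p_2 = 4: count[4] becomes 1
p_3 = 5: count[5] becomes 1
p_4 = 2: count[2] becomes 1
p_5 = 4: count[4] becomes 2
Degrees (1 + count): deg[1]=1+0=1, deg[2]=1+1=2, deg[3]=1+0=1, deg[4]=1+2=3, deg[5]=1+1=2, deg[6]=1+1=2, deg[7]=1+0=1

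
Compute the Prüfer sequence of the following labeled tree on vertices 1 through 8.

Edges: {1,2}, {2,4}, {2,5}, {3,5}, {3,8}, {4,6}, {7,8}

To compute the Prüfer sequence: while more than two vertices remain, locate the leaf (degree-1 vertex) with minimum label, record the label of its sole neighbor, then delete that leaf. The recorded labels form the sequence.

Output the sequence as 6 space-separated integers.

Step 1: leaves = {1,6,7}. Remove smallest leaf 1, emit neighbor 2.
Step 2: leaves = {6,7}. Remove smallest leaf 6, emit neighbor 4.
Step 3: leaves = {4,7}. Remove smallest leaf 4, emit neighbor 2.
Step 4: leaves = {2,7}. Remove smallest leaf 2, emit neighbor 5.
Step 5: leaves = {5,7}. Remove smallest leaf 5, emit neighbor 3.
Step 6: leaves = {3,7}. Remove smallest leaf 3, emit neighbor 8.
Done: 2 vertices remain (7, 8). Sequence = [2 4 2 5 3 8]

Answer: 2 4 2 5 3 8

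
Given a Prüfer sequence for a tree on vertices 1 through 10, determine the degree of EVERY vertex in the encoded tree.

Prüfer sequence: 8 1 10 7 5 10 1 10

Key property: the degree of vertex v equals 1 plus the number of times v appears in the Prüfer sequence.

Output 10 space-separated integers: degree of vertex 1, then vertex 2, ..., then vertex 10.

Answer: 3 1 1 1 2 1 2 2 1 4

Derivation:
p_1 = 8: count[8] becomes 1
p_2 = 1: count[1] becomes 1
p_3 = 10: count[10] becomes 1
p_4 = 7: count[7] becomes 1
p_5 = 5: count[5] becomes 1
p_6 = 10: count[10] becomes 2
p_7 = 1: count[1] becomes 2
p_8 = 10: count[10] becomes 3
Degrees (1 + count): deg[1]=1+2=3, deg[2]=1+0=1, deg[3]=1+0=1, deg[4]=1+0=1, deg[5]=1+1=2, deg[6]=1+0=1, deg[7]=1+1=2, deg[8]=1+1=2, deg[9]=1+0=1, deg[10]=1+3=4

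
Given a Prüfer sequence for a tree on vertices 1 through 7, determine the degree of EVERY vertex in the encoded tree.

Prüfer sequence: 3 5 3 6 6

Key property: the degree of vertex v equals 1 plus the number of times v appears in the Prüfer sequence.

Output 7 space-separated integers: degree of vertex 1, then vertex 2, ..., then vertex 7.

p_1 = 3: count[3] becomes 1
p_2 = 5: count[5] becomes 1
p_3 = 3: count[3] becomes 2
p_4 = 6: count[6] becomes 1
p_5 = 6: count[6] becomes 2
Degrees (1 + count): deg[1]=1+0=1, deg[2]=1+0=1, deg[3]=1+2=3, deg[4]=1+0=1, deg[5]=1+1=2, deg[6]=1+2=3, deg[7]=1+0=1

Answer: 1 1 3 1 2 3 1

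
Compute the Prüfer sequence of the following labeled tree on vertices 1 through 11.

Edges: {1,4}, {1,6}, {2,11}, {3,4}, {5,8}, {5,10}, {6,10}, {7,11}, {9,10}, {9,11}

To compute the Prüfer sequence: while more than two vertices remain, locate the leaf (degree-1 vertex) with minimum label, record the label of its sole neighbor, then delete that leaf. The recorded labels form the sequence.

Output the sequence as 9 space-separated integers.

Step 1: leaves = {2,3,7,8}. Remove smallest leaf 2, emit neighbor 11.
Step 2: leaves = {3,7,8}. Remove smallest leaf 3, emit neighbor 4.
Step 3: leaves = {4,7,8}. Remove smallest leaf 4, emit neighbor 1.
Step 4: leaves = {1,7,8}. Remove smallest leaf 1, emit neighbor 6.
Step 5: leaves = {6,7,8}. Remove smallest leaf 6, emit neighbor 10.
Step 6: leaves = {7,8}. Remove smallest leaf 7, emit neighbor 11.
Step 7: leaves = {8,11}. Remove smallest leaf 8, emit neighbor 5.
Step 8: leaves = {5,11}. Remove smallest leaf 5, emit neighbor 10.
Step 9: leaves = {10,11}. Remove smallest leaf 10, emit neighbor 9.
Done: 2 vertices remain (9, 11). Sequence = [11 4 1 6 10 11 5 10 9]

Answer: 11 4 1 6 10 11 5 10 9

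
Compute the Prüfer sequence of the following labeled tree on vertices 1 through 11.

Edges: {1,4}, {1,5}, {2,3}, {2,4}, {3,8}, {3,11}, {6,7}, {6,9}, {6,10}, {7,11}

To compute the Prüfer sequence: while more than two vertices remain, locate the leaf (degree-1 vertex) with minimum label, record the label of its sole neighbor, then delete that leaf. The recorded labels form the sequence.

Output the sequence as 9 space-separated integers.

Answer: 1 4 2 3 3 11 6 6 7

Derivation:
Step 1: leaves = {5,8,9,10}. Remove smallest leaf 5, emit neighbor 1.
Step 2: leaves = {1,8,9,10}. Remove smallest leaf 1, emit neighbor 4.
Step 3: leaves = {4,8,9,10}. Remove smallest leaf 4, emit neighbor 2.
Step 4: leaves = {2,8,9,10}. Remove smallest leaf 2, emit neighbor 3.
Step 5: leaves = {8,9,10}. Remove smallest leaf 8, emit neighbor 3.
Step 6: leaves = {3,9,10}. Remove smallest leaf 3, emit neighbor 11.
Step 7: leaves = {9,10,11}. Remove smallest leaf 9, emit neighbor 6.
Step 8: leaves = {10,11}. Remove smallest leaf 10, emit neighbor 6.
Step 9: leaves = {6,11}. Remove smallest leaf 6, emit neighbor 7.
Done: 2 vertices remain (7, 11). Sequence = [1 4 2 3 3 11 6 6 7]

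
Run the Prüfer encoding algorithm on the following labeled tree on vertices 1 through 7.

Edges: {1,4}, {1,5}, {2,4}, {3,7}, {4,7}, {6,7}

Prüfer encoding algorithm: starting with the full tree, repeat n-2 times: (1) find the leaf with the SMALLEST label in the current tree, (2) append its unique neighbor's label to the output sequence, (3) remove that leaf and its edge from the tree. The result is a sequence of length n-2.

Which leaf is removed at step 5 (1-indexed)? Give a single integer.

Step 1: current leaves = {2,3,5,6}. Remove leaf 2 (neighbor: 4).
Step 2: current leaves = {3,5,6}. Remove leaf 3 (neighbor: 7).
Step 3: current leaves = {5,6}. Remove leaf 5 (neighbor: 1).
Step 4: current leaves = {1,6}. Remove leaf 1 (neighbor: 4).
Step 5: current leaves = {4,6}. Remove leaf 4 (neighbor: 7).

Answer: 4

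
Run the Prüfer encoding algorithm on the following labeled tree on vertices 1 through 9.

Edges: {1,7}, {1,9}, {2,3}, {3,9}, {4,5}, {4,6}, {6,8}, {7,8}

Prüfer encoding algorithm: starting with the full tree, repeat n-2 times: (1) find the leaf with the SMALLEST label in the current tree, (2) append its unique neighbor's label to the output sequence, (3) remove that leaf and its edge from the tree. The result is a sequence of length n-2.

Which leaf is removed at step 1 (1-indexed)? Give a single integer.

Step 1: current leaves = {2,5}. Remove leaf 2 (neighbor: 3).

Answer: 2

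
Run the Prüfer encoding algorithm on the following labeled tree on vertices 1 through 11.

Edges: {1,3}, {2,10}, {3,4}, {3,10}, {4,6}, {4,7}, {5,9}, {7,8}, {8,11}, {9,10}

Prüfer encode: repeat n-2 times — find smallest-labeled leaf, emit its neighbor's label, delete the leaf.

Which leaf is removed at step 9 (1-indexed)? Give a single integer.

Step 1: current leaves = {1,2,5,6,11}. Remove leaf 1 (neighbor: 3).
Step 2: current leaves = {2,5,6,11}. Remove leaf 2 (neighbor: 10).
Step 3: current leaves = {5,6,11}. Remove leaf 5 (neighbor: 9).
Step 4: current leaves = {6,9,11}. Remove leaf 6 (neighbor: 4).
Step 5: current leaves = {9,11}. Remove leaf 9 (neighbor: 10).
Step 6: current leaves = {10,11}. Remove leaf 10 (neighbor: 3).
Step 7: current leaves = {3,11}. Remove leaf 3 (neighbor: 4).
Step 8: current leaves = {4,11}. Remove leaf 4 (neighbor: 7).
Step 9: current leaves = {7,11}. Remove leaf 7 (neighbor: 8).

Answer: 7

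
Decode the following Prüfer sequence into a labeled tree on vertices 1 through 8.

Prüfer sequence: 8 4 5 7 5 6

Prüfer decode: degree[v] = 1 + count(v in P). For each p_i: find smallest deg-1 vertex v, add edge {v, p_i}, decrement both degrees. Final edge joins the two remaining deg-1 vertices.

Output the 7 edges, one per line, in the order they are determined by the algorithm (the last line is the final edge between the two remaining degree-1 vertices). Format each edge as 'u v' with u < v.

Initial degrees: {1:1, 2:1, 3:1, 4:2, 5:3, 6:2, 7:2, 8:2}
Step 1: smallest deg-1 vertex = 1, p_1 = 8. Add edge {1,8}. Now deg[1]=0, deg[8]=1.
Step 2: smallest deg-1 vertex = 2, p_2 = 4. Add edge {2,4}. Now deg[2]=0, deg[4]=1.
Step 3: smallest deg-1 vertex = 3, p_3 = 5. Add edge {3,5}. Now deg[3]=0, deg[5]=2.
Step 4: smallest deg-1 vertex = 4, p_4 = 7. Add edge {4,7}. Now deg[4]=0, deg[7]=1.
Step 5: smallest deg-1 vertex = 7, p_5 = 5. Add edge {5,7}. Now deg[7]=0, deg[5]=1.
Step 6: smallest deg-1 vertex = 5, p_6 = 6. Add edge {5,6}. Now deg[5]=0, deg[6]=1.
Final: two remaining deg-1 vertices are 6, 8. Add edge {6,8}.

Answer: 1 8
2 4
3 5
4 7
5 7
5 6
6 8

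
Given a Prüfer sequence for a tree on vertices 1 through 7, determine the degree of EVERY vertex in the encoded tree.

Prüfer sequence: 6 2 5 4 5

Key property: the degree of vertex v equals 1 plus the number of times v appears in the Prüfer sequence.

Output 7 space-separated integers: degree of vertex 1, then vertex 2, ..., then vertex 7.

p_1 = 6: count[6] becomes 1
p_2 = 2: count[2] becomes 1
p_3 = 5: count[5] becomes 1
p_4 = 4: count[4] becomes 1
p_5 = 5: count[5] becomes 2
Degrees (1 + count): deg[1]=1+0=1, deg[2]=1+1=2, deg[3]=1+0=1, deg[4]=1+1=2, deg[5]=1+2=3, deg[6]=1+1=2, deg[7]=1+0=1

Answer: 1 2 1 2 3 2 1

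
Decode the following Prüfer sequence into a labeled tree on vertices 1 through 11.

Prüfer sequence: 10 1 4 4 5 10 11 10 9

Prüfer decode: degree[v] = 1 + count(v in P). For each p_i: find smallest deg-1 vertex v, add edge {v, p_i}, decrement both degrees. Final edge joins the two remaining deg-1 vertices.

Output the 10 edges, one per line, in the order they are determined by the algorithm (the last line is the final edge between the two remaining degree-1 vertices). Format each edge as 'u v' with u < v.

Initial degrees: {1:2, 2:1, 3:1, 4:3, 5:2, 6:1, 7:1, 8:1, 9:2, 10:4, 11:2}
Step 1: smallest deg-1 vertex = 2, p_1 = 10. Add edge {2,10}. Now deg[2]=0, deg[10]=3.
Step 2: smallest deg-1 vertex = 3, p_2 = 1. Add edge {1,3}. Now deg[3]=0, deg[1]=1.
Step 3: smallest deg-1 vertex = 1, p_3 = 4. Add edge {1,4}. Now deg[1]=0, deg[4]=2.
Step 4: smallest deg-1 vertex = 6, p_4 = 4. Add edge {4,6}. Now deg[6]=0, deg[4]=1.
Step 5: smallest deg-1 vertex = 4, p_5 = 5. Add edge {4,5}. Now deg[4]=0, deg[5]=1.
Step 6: smallest deg-1 vertex = 5, p_6 = 10. Add edge {5,10}. Now deg[5]=0, deg[10]=2.
Step 7: smallest deg-1 vertex = 7, p_7 = 11. Add edge {7,11}. Now deg[7]=0, deg[11]=1.
Step 8: smallest deg-1 vertex = 8, p_8 = 10. Add edge {8,10}. Now deg[8]=0, deg[10]=1.
Step 9: smallest deg-1 vertex = 10, p_9 = 9. Add edge {9,10}. Now deg[10]=0, deg[9]=1.
Final: two remaining deg-1 vertices are 9, 11. Add edge {9,11}.

Answer: 2 10
1 3
1 4
4 6
4 5
5 10
7 11
8 10
9 10
9 11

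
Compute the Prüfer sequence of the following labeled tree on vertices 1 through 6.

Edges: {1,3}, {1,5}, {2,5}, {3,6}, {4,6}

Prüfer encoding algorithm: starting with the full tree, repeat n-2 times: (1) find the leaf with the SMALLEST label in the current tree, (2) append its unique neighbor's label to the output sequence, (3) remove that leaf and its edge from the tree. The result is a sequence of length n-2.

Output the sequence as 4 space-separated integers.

Answer: 5 6 1 3

Derivation:
Step 1: leaves = {2,4}. Remove smallest leaf 2, emit neighbor 5.
Step 2: leaves = {4,5}. Remove smallest leaf 4, emit neighbor 6.
Step 3: leaves = {5,6}. Remove smallest leaf 5, emit neighbor 1.
Step 4: leaves = {1,6}. Remove smallest leaf 1, emit neighbor 3.
Done: 2 vertices remain (3, 6). Sequence = [5 6 1 3]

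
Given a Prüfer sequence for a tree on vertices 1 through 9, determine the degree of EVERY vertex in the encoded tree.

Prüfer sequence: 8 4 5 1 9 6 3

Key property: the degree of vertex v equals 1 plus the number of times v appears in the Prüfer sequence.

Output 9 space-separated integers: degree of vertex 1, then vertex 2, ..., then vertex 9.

Answer: 2 1 2 2 2 2 1 2 2

Derivation:
p_1 = 8: count[8] becomes 1
p_2 = 4: count[4] becomes 1
p_3 = 5: count[5] becomes 1
p_4 = 1: count[1] becomes 1
p_5 = 9: count[9] becomes 1
p_6 = 6: count[6] becomes 1
p_7 = 3: count[3] becomes 1
Degrees (1 + count): deg[1]=1+1=2, deg[2]=1+0=1, deg[3]=1+1=2, deg[4]=1+1=2, deg[5]=1+1=2, deg[6]=1+1=2, deg[7]=1+0=1, deg[8]=1+1=2, deg[9]=1+1=2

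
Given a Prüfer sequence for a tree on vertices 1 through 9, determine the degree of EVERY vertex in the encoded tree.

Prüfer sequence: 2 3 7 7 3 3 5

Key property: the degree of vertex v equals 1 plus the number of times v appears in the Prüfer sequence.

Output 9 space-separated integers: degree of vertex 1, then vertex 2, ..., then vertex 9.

Answer: 1 2 4 1 2 1 3 1 1

Derivation:
p_1 = 2: count[2] becomes 1
p_2 = 3: count[3] becomes 1
p_3 = 7: count[7] becomes 1
p_4 = 7: count[7] becomes 2
p_5 = 3: count[3] becomes 2
p_6 = 3: count[3] becomes 3
p_7 = 5: count[5] becomes 1
Degrees (1 + count): deg[1]=1+0=1, deg[2]=1+1=2, deg[3]=1+3=4, deg[4]=1+0=1, deg[5]=1+1=2, deg[6]=1+0=1, deg[7]=1+2=3, deg[8]=1+0=1, deg[9]=1+0=1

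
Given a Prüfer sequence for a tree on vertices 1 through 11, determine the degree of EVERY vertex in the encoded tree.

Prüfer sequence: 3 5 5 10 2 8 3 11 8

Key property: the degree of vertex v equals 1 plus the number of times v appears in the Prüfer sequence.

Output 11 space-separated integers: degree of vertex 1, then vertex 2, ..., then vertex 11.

Answer: 1 2 3 1 3 1 1 3 1 2 2

Derivation:
p_1 = 3: count[3] becomes 1
p_2 = 5: count[5] becomes 1
p_3 = 5: count[5] becomes 2
p_4 = 10: count[10] becomes 1
p_5 = 2: count[2] becomes 1
p_6 = 8: count[8] becomes 1
p_7 = 3: count[3] becomes 2
p_8 = 11: count[11] becomes 1
p_9 = 8: count[8] becomes 2
Degrees (1 + count): deg[1]=1+0=1, deg[2]=1+1=2, deg[3]=1+2=3, deg[4]=1+0=1, deg[5]=1+2=3, deg[6]=1+0=1, deg[7]=1+0=1, deg[8]=1+2=3, deg[9]=1+0=1, deg[10]=1+1=2, deg[11]=1+1=2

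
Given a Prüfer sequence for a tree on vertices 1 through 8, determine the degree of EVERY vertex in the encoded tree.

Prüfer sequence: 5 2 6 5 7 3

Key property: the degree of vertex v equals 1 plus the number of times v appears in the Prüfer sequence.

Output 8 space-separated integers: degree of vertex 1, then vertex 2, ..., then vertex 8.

p_1 = 5: count[5] becomes 1
p_2 = 2: count[2] becomes 1
p_3 = 6: count[6] becomes 1
p_4 = 5: count[5] becomes 2
p_5 = 7: count[7] becomes 1
p_6 = 3: count[3] becomes 1
Degrees (1 + count): deg[1]=1+0=1, deg[2]=1+1=2, deg[3]=1+1=2, deg[4]=1+0=1, deg[5]=1+2=3, deg[6]=1+1=2, deg[7]=1+1=2, deg[8]=1+0=1

Answer: 1 2 2 1 3 2 2 1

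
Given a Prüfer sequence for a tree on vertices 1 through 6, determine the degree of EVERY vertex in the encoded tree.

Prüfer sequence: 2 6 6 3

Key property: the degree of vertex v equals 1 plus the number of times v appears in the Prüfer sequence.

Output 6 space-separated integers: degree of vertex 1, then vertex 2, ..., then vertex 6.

p_1 = 2: count[2] becomes 1
p_2 = 6: count[6] becomes 1
p_3 = 6: count[6] becomes 2
p_4 = 3: count[3] becomes 1
Degrees (1 + count): deg[1]=1+0=1, deg[2]=1+1=2, deg[3]=1+1=2, deg[4]=1+0=1, deg[5]=1+0=1, deg[6]=1+2=3

Answer: 1 2 2 1 1 3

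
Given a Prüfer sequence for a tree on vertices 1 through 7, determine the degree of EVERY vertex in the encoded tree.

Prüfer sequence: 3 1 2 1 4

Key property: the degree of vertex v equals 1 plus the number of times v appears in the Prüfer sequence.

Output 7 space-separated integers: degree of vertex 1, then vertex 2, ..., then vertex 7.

p_1 = 3: count[3] becomes 1
p_2 = 1: count[1] becomes 1
p_3 = 2: count[2] becomes 1
p_4 = 1: count[1] becomes 2
p_5 = 4: count[4] becomes 1
Degrees (1 + count): deg[1]=1+2=3, deg[2]=1+1=2, deg[3]=1+1=2, deg[4]=1+1=2, deg[5]=1+0=1, deg[6]=1+0=1, deg[7]=1+0=1

Answer: 3 2 2 2 1 1 1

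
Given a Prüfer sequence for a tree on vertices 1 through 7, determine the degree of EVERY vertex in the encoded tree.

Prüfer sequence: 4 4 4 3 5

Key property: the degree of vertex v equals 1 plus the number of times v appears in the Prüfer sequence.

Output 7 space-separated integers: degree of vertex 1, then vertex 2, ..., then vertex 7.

Answer: 1 1 2 4 2 1 1

Derivation:
p_1 = 4: count[4] becomes 1
p_2 = 4: count[4] becomes 2
p_3 = 4: count[4] becomes 3
p_4 = 3: count[3] becomes 1
p_5 = 5: count[5] becomes 1
Degrees (1 + count): deg[1]=1+0=1, deg[2]=1+0=1, deg[3]=1+1=2, deg[4]=1+3=4, deg[5]=1+1=2, deg[6]=1+0=1, deg[7]=1+0=1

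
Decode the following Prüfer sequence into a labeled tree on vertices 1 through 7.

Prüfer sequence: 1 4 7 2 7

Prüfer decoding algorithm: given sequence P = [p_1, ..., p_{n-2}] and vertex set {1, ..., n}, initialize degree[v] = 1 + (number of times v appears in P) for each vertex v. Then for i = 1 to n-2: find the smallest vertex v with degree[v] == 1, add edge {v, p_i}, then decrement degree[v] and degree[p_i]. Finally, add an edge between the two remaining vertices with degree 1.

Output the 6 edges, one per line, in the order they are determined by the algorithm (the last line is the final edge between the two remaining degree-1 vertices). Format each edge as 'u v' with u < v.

Initial degrees: {1:2, 2:2, 3:1, 4:2, 5:1, 6:1, 7:3}
Step 1: smallest deg-1 vertex = 3, p_1 = 1. Add edge {1,3}. Now deg[3]=0, deg[1]=1.
Step 2: smallest deg-1 vertex = 1, p_2 = 4. Add edge {1,4}. Now deg[1]=0, deg[4]=1.
Step 3: smallest deg-1 vertex = 4, p_3 = 7. Add edge {4,7}. Now deg[4]=0, deg[7]=2.
Step 4: smallest deg-1 vertex = 5, p_4 = 2. Add edge {2,5}. Now deg[5]=0, deg[2]=1.
Step 5: smallest deg-1 vertex = 2, p_5 = 7. Add edge {2,7}. Now deg[2]=0, deg[7]=1.
Final: two remaining deg-1 vertices are 6, 7. Add edge {6,7}.

Answer: 1 3
1 4
4 7
2 5
2 7
6 7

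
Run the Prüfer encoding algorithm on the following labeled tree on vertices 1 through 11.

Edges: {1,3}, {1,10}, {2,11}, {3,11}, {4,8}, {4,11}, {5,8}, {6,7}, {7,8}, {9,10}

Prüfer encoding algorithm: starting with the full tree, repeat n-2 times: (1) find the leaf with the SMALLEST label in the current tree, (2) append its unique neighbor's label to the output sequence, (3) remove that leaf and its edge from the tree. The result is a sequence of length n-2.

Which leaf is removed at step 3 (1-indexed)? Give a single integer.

Answer: 6

Derivation:
Step 1: current leaves = {2,5,6,9}. Remove leaf 2 (neighbor: 11).
Step 2: current leaves = {5,6,9}. Remove leaf 5 (neighbor: 8).
Step 3: current leaves = {6,9}. Remove leaf 6 (neighbor: 7).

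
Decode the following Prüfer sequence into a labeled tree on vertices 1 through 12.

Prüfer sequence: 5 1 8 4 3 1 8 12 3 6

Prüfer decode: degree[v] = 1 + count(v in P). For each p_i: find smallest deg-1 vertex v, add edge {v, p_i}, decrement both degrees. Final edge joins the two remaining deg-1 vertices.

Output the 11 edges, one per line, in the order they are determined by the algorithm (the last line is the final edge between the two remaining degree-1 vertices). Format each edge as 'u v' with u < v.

Answer: 2 5
1 5
7 8
4 9
3 4
1 10
1 8
8 12
3 11
3 6
6 12

Derivation:
Initial degrees: {1:3, 2:1, 3:3, 4:2, 5:2, 6:2, 7:1, 8:3, 9:1, 10:1, 11:1, 12:2}
Step 1: smallest deg-1 vertex = 2, p_1 = 5. Add edge {2,5}. Now deg[2]=0, deg[5]=1.
Step 2: smallest deg-1 vertex = 5, p_2 = 1. Add edge {1,5}. Now deg[5]=0, deg[1]=2.
Step 3: smallest deg-1 vertex = 7, p_3 = 8. Add edge {7,8}. Now deg[7]=0, deg[8]=2.
Step 4: smallest deg-1 vertex = 9, p_4 = 4. Add edge {4,9}. Now deg[9]=0, deg[4]=1.
Step 5: smallest deg-1 vertex = 4, p_5 = 3. Add edge {3,4}. Now deg[4]=0, deg[3]=2.
Step 6: smallest deg-1 vertex = 10, p_6 = 1. Add edge {1,10}. Now deg[10]=0, deg[1]=1.
Step 7: smallest deg-1 vertex = 1, p_7 = 8. Add edge {1,8}. Now deg[1]=0, deg[8]=1.
Step 8: smallest deg-1 vertex = 8, p_8 = 12. Add edge {8,12}. Now deg[8]=0, deg[12]=1.
Step 9: smallest deg-1 vertex = 11, p_9 = 3. Add edge {3,11}. Now deg[11]=0, deg[3]=1.
Step 10: smallest deg-1 vertex = 3, p_10 = 6. Add edge {3,6}. Now deg[3]=0, deg[6]=1.
Final: two remaining deg-1 vertices are 6, 12. Add edge {6,12}.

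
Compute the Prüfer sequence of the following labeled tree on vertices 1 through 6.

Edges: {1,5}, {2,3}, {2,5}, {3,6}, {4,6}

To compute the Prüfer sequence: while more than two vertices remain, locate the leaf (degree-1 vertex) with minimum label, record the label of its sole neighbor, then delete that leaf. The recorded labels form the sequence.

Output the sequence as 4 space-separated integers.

Step 1: leaves = {1,4}. Remove smallest leaf 1, emit neighbor 5.
Step 2: leaves = {4,5}. Remove smallest leaf 4, emit neighbor 6.
Step 3: leaves = {5,6}. Remove smallest leaf 5, emit neighbor 2.
Step 4: leaves = {2,6}. Remove smallest leaf 2, emit neighbor 3.
Done: 2 vertices remain (3, 6). Sequence = [5 6 2 3]

Answer: 5 6 2 3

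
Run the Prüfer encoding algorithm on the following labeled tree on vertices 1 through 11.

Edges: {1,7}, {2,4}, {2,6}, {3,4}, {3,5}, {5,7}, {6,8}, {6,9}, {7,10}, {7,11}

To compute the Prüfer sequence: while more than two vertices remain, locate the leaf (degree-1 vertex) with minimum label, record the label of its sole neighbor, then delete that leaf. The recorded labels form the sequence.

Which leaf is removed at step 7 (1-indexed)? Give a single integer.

Step 1: current leaves = {1,8,9,10,11}. Remove leaf 1 (neighbor: 7).
Step 2: current leaves = {8,9,10,11}. Remove leaf 8 (neighbor: 6).
Step 3: current leaves = {9,10,11}. Remove leaf 9 (neighbor: 6).
Step 4: current leaves = {6,10,11}. Remove leaf 6 (neighbor: 2).
Step 5: current leaves = {2,10,11}. Remove leaf 2 (neighbor: 4).
Step 6: current leaves = {4,10,11}. Remove leaf 4 (neighbor: 3).
Step 7: current leaves = {3,10,11}. Remove leaf 3 (neighbor: 5).

Answer: 3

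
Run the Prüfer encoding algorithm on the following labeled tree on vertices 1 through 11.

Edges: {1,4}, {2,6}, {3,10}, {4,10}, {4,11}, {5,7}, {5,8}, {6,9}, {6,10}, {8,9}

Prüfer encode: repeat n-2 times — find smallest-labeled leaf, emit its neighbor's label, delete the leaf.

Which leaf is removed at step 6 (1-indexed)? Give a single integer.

Step 1: current leaves = {1,2,3,7,11}. Remove leaf 1 (neighbor: 4).
Step 2: current leaves = {2,3,7,11}. Remove leaf 2 (neighbor: 6).
Step 3: current leaves = {3,7,11}. Remove leaf 3 (neighbor: 10).
Step 4: current leaves = {7,11}. Remove leaf 7 (neighbor: 5).
Step 5: current leaves = {5,11}. Remove leaf 5 (neighbor: 8).
Step 6: current leaves = {8,11}. Remove leaf 8 (neighbor: 9).

Answer: 8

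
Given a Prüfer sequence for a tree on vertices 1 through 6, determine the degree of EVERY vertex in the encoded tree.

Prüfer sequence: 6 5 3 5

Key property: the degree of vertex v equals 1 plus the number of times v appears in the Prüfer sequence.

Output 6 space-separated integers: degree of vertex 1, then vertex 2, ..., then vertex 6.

p_1 = 6: count[6] becomes 1
p_2 = 5: count[5] becomes 1
p_3 = 3: count[3] becomes 1
p_4 = 5: count[5] becomes 2
Degrees (1 + count): deg[1]=1+0=1, deg[2]=1+0=1, deg[3]=1+1=2, deg[4]=1+0=1, deg[5]=1+2=3, deg[6]=1+1=2

Answer: 1 1 2 1 3 2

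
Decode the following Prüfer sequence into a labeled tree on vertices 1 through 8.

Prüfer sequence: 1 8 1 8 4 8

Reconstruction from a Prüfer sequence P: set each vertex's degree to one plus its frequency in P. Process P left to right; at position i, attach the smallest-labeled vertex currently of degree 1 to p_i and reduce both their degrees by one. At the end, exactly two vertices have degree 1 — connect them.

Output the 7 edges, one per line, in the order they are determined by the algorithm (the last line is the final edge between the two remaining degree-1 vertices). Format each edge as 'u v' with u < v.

Initial degrees: {1:3, 2:1, 3:1, 4:2, 5:1, 6:1, 7:1, 8:4}
Step 1: smallest deg-1 vertex = 2, p_1 = 1. Add edge {1,2}. Now deg[2]=0, deg[1]=2.
Step 2: smallest deg-1 vertex = 3, p_2 = 8. Add edge {3,8}. Now deg[3]=0, deg[8]=3.
Step 3: smallest deg-1 vertex = 5, p_3 = 1. Add edge {1,5}. Now deg[5]=0, deg[1]=1.
Step 4: smallest deg-1 vertex = 1, p_4 = 8. Add edge {1,8}. Now deg[1]=0, deg[8]=2.
Step 5: smallest deg-1 vertex = 6, p_5 = 4. Add edge {4,6}. Now deg[6]=0, deg[4]=1.
Step 6: smallest deg-1 vertex = 4, p_6 = 8. Add edge {4,8}. Now deg[4]=0, deg[8]=1.
Final: two remaining deg-1 vertices are 7, 8. Add edge {7,8}.

Answer: 1 2
3 8
1 5
1 8
4 6
4 8
7 8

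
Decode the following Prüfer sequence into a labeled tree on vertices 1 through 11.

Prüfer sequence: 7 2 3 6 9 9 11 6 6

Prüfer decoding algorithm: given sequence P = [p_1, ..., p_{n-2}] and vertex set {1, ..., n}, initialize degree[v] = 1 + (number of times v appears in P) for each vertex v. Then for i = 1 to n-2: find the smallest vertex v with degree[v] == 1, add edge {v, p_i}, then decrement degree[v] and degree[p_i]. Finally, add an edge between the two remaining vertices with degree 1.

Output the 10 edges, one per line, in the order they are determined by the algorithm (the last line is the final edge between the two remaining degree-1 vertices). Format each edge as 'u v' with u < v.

Answer: 1 7
2 4
2 3
3 6
5 9
7 9
8 11
6 9
6 10
6 11

Derivation:
Initial degrees: {1:1, 2:2, 3:2, 4:1, 5:1, 6:4, 7:2, 8:1, 9:3, 10:1, 11:2}
Step 1: smallest deg-1 vertex = 1, p_1 = 7. Add edge {1,7}. Now deg[1]=0, deg[7]=1.
Step 2: smallest deg-1 vertex = 4, p_2 = 2. Add edge {2,4}. Now deg[4]=0, deg[2]=1.
Step 3: smallest deg-1 vertex = 2, p_3 = 3. Add edge {2,3}. Now deg[2]=0, deg[3]=1.
Step 4: smallest deg-1 vertex = 3, p_4 = 6. Add edge {3,6}. Now deg[3]=0, deg[6]=3.
Step 5: smallest deg-1 vertex = 5, p_5 = 9. Add edge {5,9}. Now deg[5]=0, deg[9]=2.
Step 6: smallest deg-1 vertex = 7, p_6 = 9. Add edge {7,9}. Now deg[7]=0, deg[9]=1.
Step 7: smallest deg-1 vertex = 8, p_7 = 11. Add edge {8,11}. Now deg[8]=0, deg[11]=1.
Step 8: smallest deg-1 vertex = 9, p_8 = 6. Add edge {6,9}. Now deg[9]=0, deg[6]=2.
Step 9: smallest deg-1 vertex = 10, p_9 = 6. Add edge {6,10}. Now deg[10]=0, deg[6]=1.
Final: two remaining deg-1 vertices are 6, 11. Add edge {6,11}.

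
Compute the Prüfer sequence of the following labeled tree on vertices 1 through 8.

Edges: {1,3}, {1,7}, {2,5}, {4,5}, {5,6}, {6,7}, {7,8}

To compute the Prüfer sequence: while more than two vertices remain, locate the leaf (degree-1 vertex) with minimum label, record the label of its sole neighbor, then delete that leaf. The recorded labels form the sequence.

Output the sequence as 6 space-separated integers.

Step 1: leaves = {2,3,4,8}. Remove smallest leaf 2, emit neighbor 5.
Step 2: leaves = {3,4,8}. Remove smallest leaf 3, emit neighbor 1.
Step 3: leaves = {1,4,8}. Remove smallest leaf 1, emit neighbor 7.
Step 4: leaves = {4,8}. Remove smallest leaf 4, emit neighbor 5.
Step 5: leaves = {5,8}. Remove smallest leaf 5, emit neighbor 6.
Step 6: leaves = {6,8}. Remove smallest leaf 6, emit neighbor 7.
Done: 2 vertices remain (7, 8). Sequence = [5 1 7 5 6 7]

Answer: 5 1 7 5 6 7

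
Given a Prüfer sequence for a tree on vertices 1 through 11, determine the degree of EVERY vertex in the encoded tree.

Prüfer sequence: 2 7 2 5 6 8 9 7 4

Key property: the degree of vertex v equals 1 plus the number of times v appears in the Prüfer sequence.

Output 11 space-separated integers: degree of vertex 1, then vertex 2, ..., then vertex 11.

p_1 = 2: count[2] becomes 1
p_2 = 7: count[7] becomes 1
p_3 = 2: count[2] becomes 2
p_4 = 5: count[5] becomes 1
p_5 = 6: count[6] becomes 1
p_6 = 8: count[8] becomes 1
p_7 = 9: count[9] becomes 1
p_8 = 7: count[7] becomes 2
p_9 = 4: count[4] becomes 1
Degrees (1 + count): deg[1]=1+0=1, deg[2]=1+2=3, deg[3]=1+0=1, deg[4]=1+1=2, deg[5]=1+1=2, deg[6]=1+1=2, deg[7]=1+2=3, deg[8]=1+1=2, deg[9]=1+1=2, deg[10]=1+0=1, deg[11]=1+0=1

Answer: 1 3 1 2 2 2 3 2 2 1 1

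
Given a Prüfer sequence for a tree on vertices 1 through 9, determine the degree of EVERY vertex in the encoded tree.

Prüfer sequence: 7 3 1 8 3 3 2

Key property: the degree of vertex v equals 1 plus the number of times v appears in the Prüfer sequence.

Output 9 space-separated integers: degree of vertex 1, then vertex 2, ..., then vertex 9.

Answer: 2 2 4 1 1 1 2 2 1

Derivation:
p_1 = 7: count[7] becomes 1
p_2 = 3: count[3] becomes 1
p_3 = 1: count[1] becomes 1
p_4 = 8: count[8] becomes 1
p_5 = 3: count[3] becomes 2
p_6 = 3: count[3] becomes 3
p_7 = 2: count[2] becomes 1
Degrees (1 + count): deg[1]=1+1=2, deg[2]=1+1=2, deg[3]=1+3=4, deg[4]=1+0=1, deg[5]=1+0=1, deg[6]=1+0=1, deg[7]=1+1=2, deg[8]=1+1=2, deg[9]=1+0=1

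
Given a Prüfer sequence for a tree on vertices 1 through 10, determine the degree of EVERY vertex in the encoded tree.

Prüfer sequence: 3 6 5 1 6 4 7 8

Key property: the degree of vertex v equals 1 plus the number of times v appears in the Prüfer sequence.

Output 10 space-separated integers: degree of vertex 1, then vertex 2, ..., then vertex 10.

p_1 = 3: count[3] becomes 1
p_2 = 6: count[6] becomes 1
p_3 = 5: count[5] becomes 1
p_4 = 1: count[1] becomes 1
p_5 = 6: count[6] becomes 2
p_6 = 4: count[4] becomes 1
p_7 = 7: count[7] becomes 1
p_8 = 8: count[8] becomes 1
Degrees (1 + count): deg[1]=1+1=2, deg[2]=1+0=1, deg[3]=1+1=2, deg[4]=1+1=2, deg[5]=1+1=2, deg[6]=1+2=3, deg[7]=1+1=2, deg[8]=1+1=2, deg[9]=1+0=1, deg[10]=1+0=1

Answer: 2 1 2 2 2 3 2 2 1 1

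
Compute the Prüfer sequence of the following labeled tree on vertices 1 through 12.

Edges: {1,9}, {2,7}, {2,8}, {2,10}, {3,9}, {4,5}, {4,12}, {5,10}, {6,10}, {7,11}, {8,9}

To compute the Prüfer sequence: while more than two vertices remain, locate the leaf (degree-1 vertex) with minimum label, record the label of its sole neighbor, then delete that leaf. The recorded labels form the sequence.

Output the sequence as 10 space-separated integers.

Step 1: leaves = {1,3,6,11,12}. Remove smallest leaf 1, emit neighbor 9.
Step 2: leaves = {3,6,11,12}. Remove smallest leaf 3, emit neighbor 9.
Step 3: leaves = {6,9,11,12}. Remove smallest leaf 6, emit neighbor 10.
Step 4: leaves = {9,11,12}. Remove smallest leaf 9, emit neighbor 8.
Step 5: leaves = {8,11,12}. Remove smallest leaf 8, emit neighbor 2.
Step 6: leaves = {11,12}. Remove smallest leaf 11, emit neighbor 7.
Step 7: leaves = {7,12}. Remove smallest leaf 7, emit neighbor 2.
Step 8: leaves = {2,12}. Remove smallest leaf 2, emit neighbor 10.
Step 9: leaves = {10,12}. Remove smallest leaf 10, emit neighbor 5.
Step 10: leaves = {5,12}. Remove smallest leaf 5, emit neighbor 4.
Done: 2 vertices remain (4, 12). Sequence = [9 9 10 8 2 7 2 10 5 4]

Answer: 9 9 10 8 2 7 2 10 5 4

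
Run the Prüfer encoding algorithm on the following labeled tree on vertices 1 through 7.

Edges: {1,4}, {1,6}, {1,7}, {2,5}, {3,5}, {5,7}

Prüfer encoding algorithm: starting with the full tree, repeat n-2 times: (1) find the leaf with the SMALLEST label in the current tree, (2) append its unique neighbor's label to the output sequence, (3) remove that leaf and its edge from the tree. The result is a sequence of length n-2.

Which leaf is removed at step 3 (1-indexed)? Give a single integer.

Step 1: current leaves = {2,3,4,6}. Remove leaf 2 (neighbor: 5).
Step 2: current leaves = {3,4,6}. Remove leaf 3 (neighbor: 5).
Step 3: current leaves = {4,5,6}. Remove leaf 4 (neighbor: 1).

Answer: 4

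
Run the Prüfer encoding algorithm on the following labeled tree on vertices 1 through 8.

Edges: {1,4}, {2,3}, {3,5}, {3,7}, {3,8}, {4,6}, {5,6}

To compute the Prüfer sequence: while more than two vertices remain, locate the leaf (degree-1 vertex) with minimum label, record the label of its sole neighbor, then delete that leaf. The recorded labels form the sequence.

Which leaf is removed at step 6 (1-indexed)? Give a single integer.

Step 1: current leaves = {1,2,7,8}. Remove leaf 1 (neighbor: 4).
Step 2: current leaves = {2,4,7,8}. Remove leaf 2 (neighbor: 3).
Step 3: current leaves = {4,7,8}. Remove leaf 4 (neighbor: 6).
Step 4: current leaves = {6,7,8}. Remove leaf 6 (neighbor: 5).
Step 5: current leaves = {5,7,8}. Remove leaf 5 (neighbor: 3).
Step 6: current leaves = {7,8}. Remove leaf 7 (neighbor: 3).

Answer: 7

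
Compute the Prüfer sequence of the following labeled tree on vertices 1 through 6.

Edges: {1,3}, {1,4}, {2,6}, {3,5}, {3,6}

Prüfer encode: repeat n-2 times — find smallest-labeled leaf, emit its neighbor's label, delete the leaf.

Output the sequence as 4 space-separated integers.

Step 1: leaves = {2,4,5}. Remove smallest leaf 2, emit neighbor 6.
Step 2: leaves = {4,5,6}. Remove smallest leaf 4, emit neighbor 1.
Step 3: leaves = {1,5,6}. Remove smallest leaf 1, emit neighbor 3.
Step 4: leaves = {5,6}. Remove smallest leaf 5, emit neighbor 3.
Done: 2 vertices remain (3, 6). Sequence = [6 1 3 3]

Answer: 6 1 3 3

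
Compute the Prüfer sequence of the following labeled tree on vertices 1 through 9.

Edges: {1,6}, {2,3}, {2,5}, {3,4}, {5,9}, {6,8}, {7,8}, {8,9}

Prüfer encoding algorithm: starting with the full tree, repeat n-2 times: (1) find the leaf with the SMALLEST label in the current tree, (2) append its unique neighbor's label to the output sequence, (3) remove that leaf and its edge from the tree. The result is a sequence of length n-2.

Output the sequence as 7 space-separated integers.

Answer: 6 3 2 5 9 8 8

Derivation:
Step 1: leaves = {1,4,7}. Remove smallest leaf 1, emit neighbor 6.
Step 2: leaves = {4,6,7}. Remove smallest leaf 4, emit neighbor 3.
Step 3: leaves = {3,6,7}. Remove smallest leaf 3, emit neighbor 2.
Step 4: leaves = {2,6,7}. Remove smallest leaf 2, emit neighbor 5.
Step 5: leaves = {5,6,7}. Remove smallest leaf 5, emit neighbor 9.
Step 6: leaves = {6,7,9}. Remove smallest leaf 6, emit neighbor 8.
Step 7: leaves = {7,9}. Remove smallest leaf 7, emit neighbor 8.
Done: 2 vertices remain (8, 9). Sequence = [6 3 2 5 9 8 8]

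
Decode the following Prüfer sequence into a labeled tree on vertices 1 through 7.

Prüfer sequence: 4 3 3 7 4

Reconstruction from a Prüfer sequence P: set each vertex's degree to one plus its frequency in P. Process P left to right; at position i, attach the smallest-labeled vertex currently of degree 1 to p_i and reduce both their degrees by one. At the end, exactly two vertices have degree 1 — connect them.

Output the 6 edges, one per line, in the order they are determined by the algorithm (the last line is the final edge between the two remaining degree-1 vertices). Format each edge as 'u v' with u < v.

Answer: 1 4
2 3
3 5
3 7
4 6
4 7

Derivation:
Initial degrees: {1:1, 2:1, 3:3, 4:3, 5:1, 6:1, 7:2}
Step 1: smallest deg-1 vertex = 1, p_1 = 4. Add edge {1,4}. Now deg[1]=0, deg[4]=2.
Step 2: smallest deg-1 vertex = 2, p_2 = 3. Add edge {2,3}. Now deg[2]=0, deg[3]=2.
Step 3: smallest deg-1 vertex = 5, p_3 = 3. Add edge {3,5}. Now deg[5]=0, deg[3]=1.
Step 4: smallest deg-1 vertex = 3, p_4 = 7. Add edge {3,7}. Now deg[3]=0, deg[7]=1.
Step 5: smallest deg-1 vertex = 6, p_5 = 4. Add edge {4,6}. Now deg[6]=0, deg[4]=1.
Final: two remaining deg-1 vertices are 4, 7. Add edge {4,7}.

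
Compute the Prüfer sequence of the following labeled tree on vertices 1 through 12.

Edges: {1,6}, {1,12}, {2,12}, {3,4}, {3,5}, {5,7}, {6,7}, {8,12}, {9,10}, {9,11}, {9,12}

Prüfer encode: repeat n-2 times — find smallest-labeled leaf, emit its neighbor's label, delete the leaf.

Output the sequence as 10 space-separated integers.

Step 1: leaves = {2,4,8,10,11}. Remove smallest leaf 2, emit neighbor 12.
Step 2: leaves = {4,8,10,11}. Remove smallest leaf 4, emit neighbor 3.
Step 3: leaves = {3,8,10,11}. Remove smallest leaf 3, emit neighbor 5.
Step 4: leaves = {5,8,10,11}. Remove smallest leaf 5, emit neighbor 7.
Step 5: leaves = {7,8,10,11}. Remove smallest leaf 7, emit neighbor 6.
Step 6: leaves = {6,8,10,11}. Remove smallest leaf 6, emit neighbor 1.
Step 7: leaves = {1,8,10,11}. Remove smallest leaf 1, emit neighbor 12.
Step 8: leaves = {8,10,11}. Remove smallest leaf 8, emit neighbor 12.
Step 9: leaves = {10,11,12}. Remove smallest leaf 10, emit neighbor 9.
Step 10: leaves = {11,12}. Remove smallest leaf 11, emit neighbor 9.
Done: 2 vertices remain (9, 12). Sequence = [12 3 5 7 6 1 12 12 9 9]

Answer: 12 3 5 7 6 1 12 12 9 9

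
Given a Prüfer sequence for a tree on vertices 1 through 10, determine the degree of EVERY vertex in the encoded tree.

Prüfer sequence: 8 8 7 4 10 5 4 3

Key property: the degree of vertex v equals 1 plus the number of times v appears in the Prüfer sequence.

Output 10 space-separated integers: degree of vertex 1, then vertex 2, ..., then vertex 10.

Answer: 1 1 2 3 2 1 2 3 1 2

Derivation:
p_1 = 8: count[8] becomes 1
p_2 = 8: count[8] becomes 2
p_3 = 7: count[7] becomes 1
p_4 = 4: count[4] becomes 1
p_5 = 10: count[10] becomes 1
p_6 = 5: count[5] becomes 1
p_7 = 4: count[4] becomes 2
p_8 = 3: count[3] becomes 1
Degrees (1 + count): deg[1]=1+0=1, deg[2]=1+0=1, deg[3]=1+1=2, deg[4]=1+2=3, deg[5]=1+1=2, deg[6]=1+0=1, deg[7]=1+1=2, deg[8]=1+2=3, deg[9]=1+0=1, deg[10]=1+1=2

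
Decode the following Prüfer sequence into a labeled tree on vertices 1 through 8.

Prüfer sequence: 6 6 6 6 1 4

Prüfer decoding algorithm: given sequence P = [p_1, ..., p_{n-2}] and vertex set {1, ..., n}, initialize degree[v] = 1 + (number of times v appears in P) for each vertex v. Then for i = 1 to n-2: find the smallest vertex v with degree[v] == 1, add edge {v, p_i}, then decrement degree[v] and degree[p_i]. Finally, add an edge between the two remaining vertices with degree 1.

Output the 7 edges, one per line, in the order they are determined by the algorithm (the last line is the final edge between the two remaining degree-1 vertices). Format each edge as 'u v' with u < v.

Initial degrees: {1:2, 2:1, 3:1, 4:2, 5:1, 6:5, 7:1, 8:1}
Step 1: smallest deg-1 vertex = 2, p_1 = 6. Add edge {2,6}. Now deg[2]=0, deg[6]=4.
Step 2: smallest deg-1 vertex = 3, p_2 = 6. Add edge {3,6}. Now deg[3]=0, deg[6]=3.
Step 3: smallest deg-1 vertex = 5, p_3 = 6. Add edge {5,6}. Now deg[5]=0, deg[6]=2.
Step 4: smallest deg-1 vertex = 7, p_4 = 6. Add edge {6,7}. Now deg[7]=0, deg[6]=1.
Step 5: smallest deg-1 vertex = 6, p_5 = 1. Add edge {1,6}. Now deg[6]=0, deg[1]=1.
Step 6: smallest deg-1 vertex = 1, p_6 = 4. Add edge {1,4}. Now deg[1]=0, deg[4]=1.
Final: two remaining deg-1 vertices are 4, 8. Add edge {4,8}.

Answer: 2 6
3 6
5 6
6 7
1 6
1 4
4 8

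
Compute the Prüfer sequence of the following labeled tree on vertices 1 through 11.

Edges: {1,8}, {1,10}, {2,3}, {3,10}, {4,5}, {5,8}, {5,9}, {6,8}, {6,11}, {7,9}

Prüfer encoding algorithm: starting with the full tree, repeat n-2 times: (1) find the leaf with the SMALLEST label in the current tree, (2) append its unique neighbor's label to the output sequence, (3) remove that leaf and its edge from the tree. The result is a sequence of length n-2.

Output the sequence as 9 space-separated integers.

Step 1: leaves = {2,4,7,11}. Remove smallest leaf 2, emit neighbor 3.
Step 2: leaves = {3,4,7,11}. Remove smallest leaf 3, emit neighbor 10.
Step 3: leaves = {4,7,10,11}. Remove smallest leaf 4, emit neighbor 5.
Step 4: leaves = {7,10,11}. Remove smallest leaf 7, emit neighbor 9.
Step 5: leaves = {9,10,11}. Remove smallest leaf 9, emit neighbor 5.
Step 6: leaves = {5,10,11}. Remove smallest leaf 5, emit neighbor 8.
Step 7: leaves = {10,11}. Remove smallest leaf 10, emit neighbor 1.
Step 8: leaves = {1,11}. Remove smallest leaf 1, emit neighbor 8.
Step 9: leaves = {8,11}. Remove smallest leaf 8, emit neighbor 6.
Done: 2 vertices remain (6, 11). Sequence = [3 10 5 9 5 8 1 8 6]

Answer: 3 10 5 9 5 8 1 8 6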